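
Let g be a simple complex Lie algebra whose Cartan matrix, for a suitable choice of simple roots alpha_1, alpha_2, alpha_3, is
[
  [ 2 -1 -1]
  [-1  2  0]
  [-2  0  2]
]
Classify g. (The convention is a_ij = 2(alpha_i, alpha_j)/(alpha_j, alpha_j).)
The matrix has rank 3 with 2's on the diagonal. Reading the off-diagonal entries as Dynkin edges (a single edge where a_ij = a_ji = -1; a double or triple edge where a_ij * a_ji = 2 or 3), the diagram is a chain of 3 nodes with a double edge at one end; the terminal node there is the unique long simple root (C_3). One simple-root ordering that puts it in standard form is (alpha_2, alpha_1, alpha_3). So the algebra is type C_3, i.e. sp(6).

C3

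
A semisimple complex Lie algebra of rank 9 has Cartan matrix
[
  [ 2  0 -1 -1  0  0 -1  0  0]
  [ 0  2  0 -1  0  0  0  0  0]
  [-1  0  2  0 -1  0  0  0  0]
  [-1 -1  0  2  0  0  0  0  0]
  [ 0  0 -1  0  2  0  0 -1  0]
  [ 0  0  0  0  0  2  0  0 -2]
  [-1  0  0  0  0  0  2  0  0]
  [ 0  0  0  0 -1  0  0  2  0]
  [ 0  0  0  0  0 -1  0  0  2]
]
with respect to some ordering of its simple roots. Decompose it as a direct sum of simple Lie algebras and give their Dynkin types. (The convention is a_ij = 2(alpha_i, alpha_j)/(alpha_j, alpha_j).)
type B_2 + type E_7

The diagram associated to this matrix has two connected components: the simple roots {alpha_6, alpha_9} form a chain of 2 nodes with a double edge at one end; the terminal node there is the unique short simple root (B_2), and {alpha_1, alpha_2, alpha_3, alpha_4, alpha_5, alpha_7, alpha_8} form a chain of 6 nodes with one extra node attached to the third node from one end (E_7). A semisimple Lie algebra decomposes uniquely as the direct sum of simple ideals, one per connected component of its Dynkin diagram, so g ≅ B_2 ⊕ E_7 (dimension 10 + 133 = 143).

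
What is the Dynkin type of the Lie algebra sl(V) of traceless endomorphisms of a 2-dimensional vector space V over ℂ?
A_1

This is sl(2), which has dimension 2^2 - 1 = 3 and rank 2 - 1 = 1 (a Cartan subalgebra is the diagonal traceless matrices). In the classification of classical Lie algebras, the special linear algebra sl(n+1) has type A_n; here n = 1, so the Dynkin diagram is a chain of 1 nodes with single edges (A_1). Hence the type is A_1.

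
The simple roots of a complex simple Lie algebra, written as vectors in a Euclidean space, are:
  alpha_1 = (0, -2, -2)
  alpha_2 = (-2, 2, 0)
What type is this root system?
Compute the Cartan integers a_ij = 2(alpha_i, alpha_j)/(alpha_j, alpha_j); the resulting 2x2 Cartan matrix is
[[2, -1], [-1, 2]].
All simple roots have the same length, so the diagram is simply laced. The associated Dynkin diagram is a chain of 2 nodes with single edges (A_2), so the type is A_2 (the algebra sl(3)).

type A_2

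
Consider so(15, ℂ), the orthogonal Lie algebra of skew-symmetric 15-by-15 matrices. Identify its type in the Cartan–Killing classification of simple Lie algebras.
This is so(15) with 15 odd, which has dimension 15(15-1)/2 = 105 and rank (15-1)/2 = 7. In the classification of classical Lie algebras, the orthogonal algebra so(2n+1) in an odd number of variables has type B_n; here n = 7, so the Dynkin diagram is a chain of 7 nodes with a double edge at one end; the terminal node there is the unique short simple root (B_7). Hence the type is B_7.

B7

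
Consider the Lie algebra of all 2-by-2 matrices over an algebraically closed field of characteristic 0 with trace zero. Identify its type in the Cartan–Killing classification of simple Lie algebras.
This is sl(2), which has dimension 2^2 - 1 = 3 and rank 2 - 1 = 1 (a Cartan subalgebra is the diagonal traceless matrices). In the classification of classical Lie algebras, the special linear algebra sl(n+1) has type A_n; here n = 1, so the Dynkin diagram is a chain of 1 nodes with single edges (A_1). Hence the type is A_1.

type A_1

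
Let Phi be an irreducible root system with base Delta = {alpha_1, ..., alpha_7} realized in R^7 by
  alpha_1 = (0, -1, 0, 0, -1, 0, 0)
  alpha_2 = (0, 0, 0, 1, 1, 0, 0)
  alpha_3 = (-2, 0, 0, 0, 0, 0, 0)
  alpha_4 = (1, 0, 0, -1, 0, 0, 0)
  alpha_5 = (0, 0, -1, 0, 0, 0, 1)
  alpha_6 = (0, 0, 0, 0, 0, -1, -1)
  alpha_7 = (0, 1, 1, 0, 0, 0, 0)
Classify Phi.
C_7 (sp(14))

Compute the Cartan integers a_ij = 2(alpha_i, alpha_j)/(alpha_j, alpha_j); the resulting 7x7 Cartan matrix is
[[2, -1, 0, 0, 0, 0, -1], [-1, 2, 0, -1, 0, 0, 0], [0, 0, 2, -2, 0, 0, 0], [0, -1, -1, 2, 0, 0, 0], [0, 0, 0, 0, 2, -1, -1], [0, 0, 0, 0, -1, 2, 0], [-1, 0, 0, 0, -1, 0, 2]].
The roots have two lengths (squared-length ratio 2:1); the short ones are alpha_{1,2,4,5,6,7}. The associated Dynkin diagram is a chain of 7 nodes with a double edge at one end; the terminal node there is the unique long simple root (C_7), so the type is C_7 (the algebra sp(14)).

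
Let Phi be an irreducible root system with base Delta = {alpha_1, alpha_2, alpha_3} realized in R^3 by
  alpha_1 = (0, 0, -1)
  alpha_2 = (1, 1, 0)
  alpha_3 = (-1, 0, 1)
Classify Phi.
B_3

Compute the Cartan integers a_ij = 2(alpha_i, alpha_j)/(alpha_j, alpha_j); the resulting 3x3 Cartan matrix is
[[2, 0, -1], [0, 2, -1], [-2, -1, 2]].
The roots have two lengths (squared-length ratio 2:1); the short ones are alpha_{1}. The associated Dynkin diagram is a chain of 3 nodes with a double edge at one end; the terminal node there is the unique short simple root (B_3), so the type is B_3 (the algebra so(7)).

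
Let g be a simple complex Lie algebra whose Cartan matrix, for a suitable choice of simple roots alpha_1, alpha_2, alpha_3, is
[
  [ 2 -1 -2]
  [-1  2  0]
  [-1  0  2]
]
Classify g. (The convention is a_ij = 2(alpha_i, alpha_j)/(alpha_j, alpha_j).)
The matrix has rank 3 with 2's on the diagonal. Reading the off-diagonal entries as Dynkin edges (a single edge where a_ij = a_ji = -1; a double or triple edge where a_ij * a_ji = 2 or 3), the diagram is a chain of 3 nodes with a double edge at one end; the terminal node there is the unique short simple root (B_3). One simple-root ordering that puts it in standard form is (alpha_2, alpha_1, alpha_3). So the algebra is type B_3, i.e. so(7).

B3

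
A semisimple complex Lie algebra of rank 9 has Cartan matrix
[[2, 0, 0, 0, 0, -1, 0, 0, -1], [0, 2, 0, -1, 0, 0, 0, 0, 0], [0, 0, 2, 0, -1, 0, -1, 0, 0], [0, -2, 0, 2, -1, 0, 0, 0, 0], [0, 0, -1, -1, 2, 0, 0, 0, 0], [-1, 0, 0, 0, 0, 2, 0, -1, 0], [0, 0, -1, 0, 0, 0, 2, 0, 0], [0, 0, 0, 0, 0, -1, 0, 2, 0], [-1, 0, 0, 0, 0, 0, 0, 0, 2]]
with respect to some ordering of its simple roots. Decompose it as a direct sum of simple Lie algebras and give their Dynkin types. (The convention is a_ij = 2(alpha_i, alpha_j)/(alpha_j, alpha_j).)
The diagram associated to this matrix has two connected components: the simple roots {alpha_1, alpha_6, alpha_8, alpha_9} form a chain of 4 nodes with single edges (A_4), and {alpha_2, alpha_3, alpha_4, alpha_5, alpha_7} form a chain of 5 nodes with a double edge at one end; the terminal node there is the unique short simple root (B_5). A semisimple Lie algebra decomposes uniquely as the direct sum of simple ideals, one per connected component of its Dynkin diagram, so g ≅ A_4 ⊕ B_5 (dimension 24 + 55 = 79).

type A_4 + type B_5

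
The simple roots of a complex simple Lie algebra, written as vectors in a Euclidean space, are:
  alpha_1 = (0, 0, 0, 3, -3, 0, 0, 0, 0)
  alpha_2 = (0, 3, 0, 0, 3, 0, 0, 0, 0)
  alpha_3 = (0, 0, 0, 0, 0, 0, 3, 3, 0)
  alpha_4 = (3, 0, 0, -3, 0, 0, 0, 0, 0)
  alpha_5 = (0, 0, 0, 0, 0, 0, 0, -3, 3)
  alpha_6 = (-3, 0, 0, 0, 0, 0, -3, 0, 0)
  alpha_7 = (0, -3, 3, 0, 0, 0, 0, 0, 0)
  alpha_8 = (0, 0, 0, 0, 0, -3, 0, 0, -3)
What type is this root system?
Compute the Cartan integers a_ij = 2(alpha_i, alpha_j)/(alpha_j, alpha_j); the resulting 8x8 Cartan matrix is
[[2, -1, 0, -1, 0, 0, 0, 0], [-1, 2, 0, 0, 0, 0, -1, 0], [0, 0, 2, 0, -1, -1, 0, 0], [-1, 0, 0, 2, 0, -1, 0, 0], [0, 0, -1, 0, 2, 0, 0, -1], [0, 0, -1, -1, 0, 2, 0, 0], [0, -1, 0, 0, 0, 0, 2, 0], [0, 0, 0, 0, -1, 0, 0, 2]].
All simple roots have the same length, so the diagram is simply laced. The associated Dynkin diagram is a chain of 8 nodes with single edges (A_8), so the type is A_8 (the algebra sl(9)).

type A_8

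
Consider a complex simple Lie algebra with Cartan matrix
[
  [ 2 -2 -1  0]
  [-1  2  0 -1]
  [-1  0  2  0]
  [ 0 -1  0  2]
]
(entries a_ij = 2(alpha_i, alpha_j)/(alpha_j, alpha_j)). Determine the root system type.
The matrix has rank 4 with 2's on the diagonal. Reading the off-diagonal entries as Dynkin edges (a single edge where a_ij = a_ji = -1; a double or triple edge where a_ij * a_ji = 2 or 3), the diagram is a chain of 4 nodes with a double edge between the middle two (F_4). One simple-root ordering that puts it in standard form is (alpha_3, alpha_1, alpha_2, alpha_4). So the algebra is type F_4.

F_4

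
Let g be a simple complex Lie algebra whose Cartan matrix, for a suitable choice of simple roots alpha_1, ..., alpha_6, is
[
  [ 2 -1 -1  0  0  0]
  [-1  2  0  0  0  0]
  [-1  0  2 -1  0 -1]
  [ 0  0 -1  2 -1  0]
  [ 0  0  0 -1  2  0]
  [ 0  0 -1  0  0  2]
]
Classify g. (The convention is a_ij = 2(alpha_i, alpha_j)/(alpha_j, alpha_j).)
E6

The matrix has rank 6 with 2's on the diagonal. Reading the off-diagonal entries as Dynkin edges (a single edge where a_ij = a_ji = -1; a double or triple edge where a_ij * a_ji = 2 or 3), the diagram is a chain of 5 nodes with one extra node attached to the third node from one end (E_6). One simple-root ordering that puts it in standard form is (alpha_2, alpha_6, alpha_1, alpha_3, alpha_4, alpha_5). So the algebra is type E_6.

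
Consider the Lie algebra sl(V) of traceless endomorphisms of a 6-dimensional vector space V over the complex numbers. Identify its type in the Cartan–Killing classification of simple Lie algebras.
A_5

This is sl(6), which has dimension 6^2 - 1 = 35 and rank 6 - 1 = 5 (a Cartan subalgebra is the diagonal traceless matrices). In the classification of classical Lie algebras, the special linear algebra sl(n+1) has type A_n; here n = 5, so the Dynkin diagram is a chain of 5 nodes with single edges (A_5). Hence the type is A_5.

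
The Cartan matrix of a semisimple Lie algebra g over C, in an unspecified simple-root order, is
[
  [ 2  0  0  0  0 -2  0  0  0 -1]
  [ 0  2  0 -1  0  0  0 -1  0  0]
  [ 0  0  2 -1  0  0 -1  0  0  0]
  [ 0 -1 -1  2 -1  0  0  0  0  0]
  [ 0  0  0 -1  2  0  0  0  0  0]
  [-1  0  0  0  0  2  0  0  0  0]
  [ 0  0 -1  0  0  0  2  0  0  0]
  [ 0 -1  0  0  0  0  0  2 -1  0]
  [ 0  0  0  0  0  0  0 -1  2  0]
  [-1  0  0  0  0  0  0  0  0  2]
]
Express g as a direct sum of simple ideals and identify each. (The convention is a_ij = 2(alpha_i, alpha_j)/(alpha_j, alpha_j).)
B_3 ⊕ E_7

The diagram associated to this matrix has two connected components: the simple roots {alpha_1, alpha_6, alpha_10} form a chain of 3 nodes with a double edge at one end; the terminal node there is the unique short simple root (B_3), and {alpha_2, alpha_3, alpha_4, alpha_5, alpha_7, alpha_8, alpha_9} form a chain of 6 nodes with one extra node attached to the third node from one end (E_7). A semisimple Lie algebra decomposes uniquely as the direct sum of simple ideals, one per connected component of its Dynkin diagram, so g ≅ B_3 ⊕ E_7 (dimension 21 + 133 = 154).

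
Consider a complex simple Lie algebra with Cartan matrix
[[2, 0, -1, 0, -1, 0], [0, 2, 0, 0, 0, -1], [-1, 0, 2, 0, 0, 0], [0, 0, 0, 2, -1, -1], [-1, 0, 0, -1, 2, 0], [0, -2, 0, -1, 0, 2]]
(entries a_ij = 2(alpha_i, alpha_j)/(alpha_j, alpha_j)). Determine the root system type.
B_6 (so(13))

The matrix has rank 6 with 2's on the diagonal. Reading the off-diagonal entries as Dynkin edges (a single edge where a_ij = a_ji = -1; a double or triple edge where a_ij * a_ji = 2 or 3), the diagram is a chain of 6 nodes with a double edge at one end; the terminal node there is the unique short simple root (B_6). One simple-root ordering that puts it in standard form is (alpha_3, alpha_1, alpha_5, alpha_4, alpha_6, alpha_2). So the algebra is type B_6, i.e. so(13).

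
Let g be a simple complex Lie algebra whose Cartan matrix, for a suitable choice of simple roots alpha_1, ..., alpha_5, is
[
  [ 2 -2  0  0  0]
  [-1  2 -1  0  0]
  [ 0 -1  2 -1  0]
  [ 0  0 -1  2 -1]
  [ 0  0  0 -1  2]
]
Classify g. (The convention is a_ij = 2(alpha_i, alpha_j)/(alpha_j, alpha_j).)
C_5 (sp(10))

The matrix has rank 5 with 2's on the diagonal. Reading the off-diagonal entries as Dynkin edges (a single edge where a_ij = a_ji = -1; a double or triple edge where a_ij * a_ji = 2 or 3), the diagram is a chain of 5 nodes with a double edge at one end; the terminal node there is the unique long simple root (C_5). One simple-root ordering that puts it in standard form is (alpha_5, alpha_4, alpha_3, alpha_2, alpha_1). So the algebra is type C_5, i.e. sp(10).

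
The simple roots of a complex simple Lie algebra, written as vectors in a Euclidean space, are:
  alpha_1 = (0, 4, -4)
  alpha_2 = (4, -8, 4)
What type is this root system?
Compute the Cartan integers a_ij = 2(alpha_i, alpha_j)/(alpha_j, alpha_j); the resulting 2x2 Cartan matrix is
[[2, -1], [-3, 2]].
The roots have two lengths (squared-length ratio 3:1); the short ones are alpha_{1}. The associated Dynkin diagram is two nodes joined by a triple edge (G_2), so the type is G_2.

G_2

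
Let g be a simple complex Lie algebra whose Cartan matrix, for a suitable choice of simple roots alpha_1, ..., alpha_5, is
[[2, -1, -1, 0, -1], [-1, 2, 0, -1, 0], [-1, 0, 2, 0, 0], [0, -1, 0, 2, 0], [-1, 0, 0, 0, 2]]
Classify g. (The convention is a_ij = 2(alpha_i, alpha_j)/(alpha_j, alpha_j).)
D5

The matrix has rank 5 with 2's on the diagonal. Reading the off-diagonal entries as Dynkin edges (a single edge where a_ij = a_ji = -1; a double or triple edge where a_ij * a_ji = 2 or 3), the diagram is a chain of 3 nodes with a fork of two nodes at one end (D_5). One simple-root ordering that puts it in standard form is (alpha_4, alpha_2, alpha_1, alpha_3, alpha_5). So the algebra is type D_5, i.e. so(10).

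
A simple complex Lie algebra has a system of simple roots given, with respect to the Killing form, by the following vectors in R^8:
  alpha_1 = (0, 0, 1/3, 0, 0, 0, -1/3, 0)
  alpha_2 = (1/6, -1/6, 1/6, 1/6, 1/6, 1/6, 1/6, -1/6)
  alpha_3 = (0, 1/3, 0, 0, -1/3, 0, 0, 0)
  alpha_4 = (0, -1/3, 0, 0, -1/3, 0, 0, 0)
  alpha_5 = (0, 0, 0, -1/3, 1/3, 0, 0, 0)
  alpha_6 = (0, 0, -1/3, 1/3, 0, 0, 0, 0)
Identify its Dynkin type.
Compute the Cartan integers a_ij = 2(alpha_i, alpha_j)/(alpha_j, alpha_j); the resulting 6x6 Cartan matrix is
[[2, 0, 0, 0, 0, -1], [0, 2, -1, 0, 0, 0], [0, -1, 2, 0, -1, 0], [0, 0, 0, 2, -1, 0], [0, 0, -1, -1, 2, -1], [-1, 0, 0, 0, -1, 2]].
All simple roots have the same length, so the diagram is simply laced. The associated Dynkin diagram is a chain of 5 nodes with one extra node attached to the third node from one end (E_6), so the type is E_6.

E_6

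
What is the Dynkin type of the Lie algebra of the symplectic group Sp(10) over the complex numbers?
C_5

This is sp(10), which has dimension 10(10+1)/2 = 55 and rank 10/2 = 5. In the classification of classical Lie algebras, the symplectic algebra sp(2n) has type C_n; here n = 5, so the Dynkin diagram is a chain of 5 nodes with a double edge at one end; the terminal node there is the unique long simple root (C_5). Hence the type is C_5.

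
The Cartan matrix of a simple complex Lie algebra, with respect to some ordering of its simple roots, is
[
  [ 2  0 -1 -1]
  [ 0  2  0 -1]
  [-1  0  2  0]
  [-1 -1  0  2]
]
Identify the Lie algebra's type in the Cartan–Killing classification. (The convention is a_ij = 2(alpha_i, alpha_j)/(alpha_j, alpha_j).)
The matrix has rank 4 with 2's on the diagonal. Reading the off-diagonal entries as Dynkin edges (a single edge where a_ij = a_ji = -1; a double or triple edge where a_ij * a_ji = 2 or 3), the diagram is a chain of 4 nodes with single edges (A_4). One simple-root ordering that puts it in standard form is (alpha_3, alpha_1, alpha_4, alpha_2). So the algebra is type A_4, i.e. sl(5).

type A_4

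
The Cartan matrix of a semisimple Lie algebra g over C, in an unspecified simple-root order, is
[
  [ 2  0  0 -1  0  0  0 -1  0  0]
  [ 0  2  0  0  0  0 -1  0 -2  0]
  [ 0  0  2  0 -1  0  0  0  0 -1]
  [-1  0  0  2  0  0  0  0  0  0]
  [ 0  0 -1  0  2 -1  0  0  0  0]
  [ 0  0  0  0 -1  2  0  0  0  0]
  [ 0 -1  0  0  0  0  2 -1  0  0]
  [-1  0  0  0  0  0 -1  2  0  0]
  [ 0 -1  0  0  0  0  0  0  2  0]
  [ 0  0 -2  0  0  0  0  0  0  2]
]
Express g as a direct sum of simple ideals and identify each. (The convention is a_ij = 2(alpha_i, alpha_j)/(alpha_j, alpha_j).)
The diagram associated to this matrix has two connected components: the simple roots {alpha_1, alpha_2, alpha_4, alpha_7, alpha_8, alpha_9} form a chain of 6 nodes with a double edge at one end; the terminal node there is the unique short simple root (B_6), and {alpha_3, alpha_5, alpha_6, alpha_10} form a chain of 4 nodes with a double edge at one end; the terminal node there is the unique long simple root (C_4). A semisimple Lie algebra decomposes uniquely as the direct sum of simple ideals, one per connected component of its Dynkin diagram, so g ≅ B_6 ⊕ C_4 (dimension 78 + 36 = 114).

type B_6 ⊕ type C_4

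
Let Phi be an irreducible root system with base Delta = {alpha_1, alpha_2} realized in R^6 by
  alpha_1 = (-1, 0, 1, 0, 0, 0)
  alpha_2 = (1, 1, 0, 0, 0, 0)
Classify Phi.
A2

Compute the Cartan integers a_ij = 2(alpha_i, alpha_j)/(alpha_j, alpha_j); the resulting 2x2 Cartan matrix is
[[2, -1], [-1, 2]].
All simple roots have the same length, so the diagram is simply laced. The associated Dynkin diagram is a chain of 2 nodes with single edges (A_2), so the type is A_2 (the algebra sl(3)).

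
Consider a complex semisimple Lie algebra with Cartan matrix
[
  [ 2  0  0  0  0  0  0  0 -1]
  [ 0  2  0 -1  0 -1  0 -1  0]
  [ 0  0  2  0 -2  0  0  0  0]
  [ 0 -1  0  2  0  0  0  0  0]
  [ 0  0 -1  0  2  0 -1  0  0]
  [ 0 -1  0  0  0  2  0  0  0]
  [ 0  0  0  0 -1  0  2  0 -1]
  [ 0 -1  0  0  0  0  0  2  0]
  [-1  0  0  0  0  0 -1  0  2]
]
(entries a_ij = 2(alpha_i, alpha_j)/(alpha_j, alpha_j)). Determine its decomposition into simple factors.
The diagram associated to this matrix has two connected components: the simple roots {alpha_1, alpha_3, alpha_5, alpha_7, alpha_9} form a chain of 5 nodes with a double edge at one end; the terminal node there is the unique long simple root (C_5), and {alpha_2, alpha_4, alpha_6, alpha_8} form a chain of 2 nodes with a fork of two nodes at one end (D_4). A semisimple Lie algebra decomposes uniquely as the direct sum of simple ideals, one per connected component of its Dynkin diagram, so g ≅ C_5 ⊕ D_4 (dimension 55 + 28 = 83).

type C_5 ⊕ type D_4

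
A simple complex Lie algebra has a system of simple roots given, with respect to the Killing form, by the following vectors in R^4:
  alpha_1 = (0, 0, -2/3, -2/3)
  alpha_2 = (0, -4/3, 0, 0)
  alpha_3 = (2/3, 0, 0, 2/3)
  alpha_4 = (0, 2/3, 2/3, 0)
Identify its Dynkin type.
C4

Compute the Cartan integers a_ij = 2(alpha_i, alpha_j)/(alpha_j, alpha_j); the resulting 4x4 Cartan matrix is
[[2, 0, -1, -1], [0, 2, 0, -2], [-1, 0, 2, 0], [-1, -1, 0, 2]].
The roots have two lengths (squared-length ratio 2:1); the short ones are alpha_{1,3,4}. The associated Dynkin diagram is a chain of 4 nodes with a double edge at one end; the terminal node there is the unique long simple root (C_4), so the type is C_4 (the algebra sp(8)).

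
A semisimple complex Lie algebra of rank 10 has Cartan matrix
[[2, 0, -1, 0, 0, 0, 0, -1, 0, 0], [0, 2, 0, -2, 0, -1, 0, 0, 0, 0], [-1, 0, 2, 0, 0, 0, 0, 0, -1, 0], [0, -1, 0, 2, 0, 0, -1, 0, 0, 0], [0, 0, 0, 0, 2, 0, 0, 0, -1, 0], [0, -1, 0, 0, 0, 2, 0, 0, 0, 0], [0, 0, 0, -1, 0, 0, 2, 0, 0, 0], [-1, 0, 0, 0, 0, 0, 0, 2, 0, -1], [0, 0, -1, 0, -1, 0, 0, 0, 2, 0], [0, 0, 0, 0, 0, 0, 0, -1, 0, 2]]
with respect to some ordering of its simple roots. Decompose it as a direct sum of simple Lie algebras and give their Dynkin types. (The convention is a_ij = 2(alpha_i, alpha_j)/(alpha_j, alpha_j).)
The diagram associated to this matrix has two connected components: the simple roots {alpha_1, alpha_3, alpha_5, alpha_8, alpha_9, alpha_10} form a chain of 6 nodes with single edges (A_6), and {alpha_2, alpha_4, alpha_6, alpha_7} form a chain of 4 nodes with a double edge between the middle two (F_4). A semisimple Lie algebra decomposes uniquely as the direct sum of simple ideals, one per connected component of its Dynkin diagram, so g ≅ A_6 ⊕ F_4 (dimension 48 + 52 = 100).

type A_6 + type F_4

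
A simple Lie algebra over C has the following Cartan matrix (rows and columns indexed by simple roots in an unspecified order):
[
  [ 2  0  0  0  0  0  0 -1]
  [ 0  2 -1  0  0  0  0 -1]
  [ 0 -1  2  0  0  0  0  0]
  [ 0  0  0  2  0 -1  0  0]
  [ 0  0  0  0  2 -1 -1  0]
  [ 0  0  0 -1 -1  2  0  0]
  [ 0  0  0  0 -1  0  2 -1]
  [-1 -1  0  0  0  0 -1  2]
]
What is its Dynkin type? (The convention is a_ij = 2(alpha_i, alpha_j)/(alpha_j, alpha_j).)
E_8

The matrix has rank 8 with 2's on the diagonal. Reading the off-diagonal entries as Dynkin edges (a single edge where a_ij = a_ji = -1; a double or triple edge where a_ij * a_ji = 2 or 3), the diagram is a chain of 7 nodes with one extra node attached to the third node from one end (E_8). One simple-root ordering that puts it in standard form is (alpha_3, alpha_1, alpha_2, alpha_8, alpha_7, alpha_5, alpha_6, alpha_4). So the algebra is type E_8.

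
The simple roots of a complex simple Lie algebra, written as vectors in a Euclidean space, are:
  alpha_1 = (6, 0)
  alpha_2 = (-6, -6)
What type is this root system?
Compute the Cartan integers a_ij = 2(alpha_i, alpha_j)/(alpha_j, alpha_j); the resulting 2x2 Cartan matrix is
[[2, -1], [-2, 2]].
The roots have two lengths (squared-length ratio 2:1); the short ones are alpha_{1}. The associated Dynkin diagram is a chain of 2 nodes with a double edge at one end; the terminal node there is the unique short simple root (B_2), so the type is B_2 (the algebra so(5)).

type B_2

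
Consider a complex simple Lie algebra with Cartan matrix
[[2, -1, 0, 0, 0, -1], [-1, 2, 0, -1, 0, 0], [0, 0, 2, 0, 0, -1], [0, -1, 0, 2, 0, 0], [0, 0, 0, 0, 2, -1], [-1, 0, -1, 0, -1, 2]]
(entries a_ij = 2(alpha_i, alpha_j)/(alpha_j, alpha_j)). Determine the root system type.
D_6

The matrix has rank 6 with 2's on the diagonal. Reading the off-diagonal entries as Dynkin edges (a single edge where a_ij = a_ji = -1; a double or triple edge where a_ij * a_ji = 2 or 3), the diagram is a chain of 4 nodes with a fork of two nodes at one end (D_6). One simple-root ordering that puts it in standard form is (alpha_4, alpha_2, alpha_1, alpha_6, alpha_5, alpha_3). So the algebra is type D_6, i.e. so(12).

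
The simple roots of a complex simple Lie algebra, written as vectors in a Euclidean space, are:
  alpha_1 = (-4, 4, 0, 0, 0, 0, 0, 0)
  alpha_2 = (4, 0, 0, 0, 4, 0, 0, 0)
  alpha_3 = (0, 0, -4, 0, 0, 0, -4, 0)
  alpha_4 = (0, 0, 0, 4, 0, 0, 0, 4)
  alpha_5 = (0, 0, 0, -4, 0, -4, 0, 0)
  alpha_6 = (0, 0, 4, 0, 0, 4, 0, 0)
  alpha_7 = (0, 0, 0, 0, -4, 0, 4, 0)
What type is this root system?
Compute the Cartan integers a_ij = 2(alpha_i, alpha_j)/(alpha_j, alpha_j); the resulting 7x7 Cartan matrix is
[[2, -1, 0, 0, 0, 0, 0], [-1, 2, 0, 0, 0, 0, -1], [0, 0, 2, 0, 0, -1, -1], [0, 0, 0, 2, -1, 0, 0], [0, 0, 0, -1, 2, -1, 0], [0, 0, -1, 0, -1, 2, 0], [0, -1, -1, 0, 0, 0, 2]].
All simple roots have the same length, so the diagram is simply laced. The associated Dynkin diagram is a chain of 7 nodes with single edges (A_7), so the type is A_7 (the algebra sl(8)).

A7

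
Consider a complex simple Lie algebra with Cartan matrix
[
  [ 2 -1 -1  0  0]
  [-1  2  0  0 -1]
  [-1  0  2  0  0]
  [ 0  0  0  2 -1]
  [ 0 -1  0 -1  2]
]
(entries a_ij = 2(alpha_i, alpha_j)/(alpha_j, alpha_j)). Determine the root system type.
The matrix has rank 5 with 2's on the diagonal. Reading the off-diagonal entries as Dynkin edges (a single edge where a_ij = a_ji = -1; a double or triple edge where a_ij * a_ji = 2 or 3), the diagram is a chain of 5 nodes with single edges (A_5). One simple-root ordering that puts it in standard form is (alpha_3, alpha_1, alpha_2, alpha_5, alpha_4). So the algebra is type A_5, i.e. sl(6).

type A_5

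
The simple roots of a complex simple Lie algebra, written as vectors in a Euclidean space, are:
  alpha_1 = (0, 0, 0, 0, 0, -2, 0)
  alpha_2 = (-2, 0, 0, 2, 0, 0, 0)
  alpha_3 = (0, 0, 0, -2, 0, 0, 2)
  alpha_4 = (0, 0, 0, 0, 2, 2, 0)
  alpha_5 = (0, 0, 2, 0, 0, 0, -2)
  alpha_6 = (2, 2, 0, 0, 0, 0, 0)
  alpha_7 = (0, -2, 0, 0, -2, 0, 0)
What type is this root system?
Compute the Cartan integers a_ij = 2(alpha_i, alpha_j)/(alpha_j, alpha_j); the resulting 7x7 Cartan matrix is
[[2, 0, 0, -1, 0, 0, 0], [0, 2, -1, 0, 0, -1, 0], [0, -1, 2, 0, -1, 0, 0], [-2, 0, 0, 2, 0, 0, -1], [0, 0, -1, 0, 2, 0, 0], [0, -1, 0, 0, 0, 2, -1], [0, 0, 0, -1, 0, -1, 2]].
The roots have two lengths (squared-length ratio 2:1); the short ones are alpha_{1}. The associated Dynkin diagram is a chain of 7 nodes with a double edge at one end; the terminal node there is the unique short simple root (B_7), so the type is B_7 (the algebra so(15)).

B_7 (so(15))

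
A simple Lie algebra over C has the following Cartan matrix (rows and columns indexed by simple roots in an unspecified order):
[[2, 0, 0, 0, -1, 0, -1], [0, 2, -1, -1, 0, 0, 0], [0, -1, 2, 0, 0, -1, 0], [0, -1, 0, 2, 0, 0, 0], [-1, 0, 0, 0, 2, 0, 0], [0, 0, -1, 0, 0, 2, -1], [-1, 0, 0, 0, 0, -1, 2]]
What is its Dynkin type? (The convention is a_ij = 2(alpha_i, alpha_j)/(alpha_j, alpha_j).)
The matrix has rank 7 with 2's on the diagonal. Reading the off-diagonal entries as Dynkin edges (a single edge where a_ij = a_ji = -1; a double or triple edge where a_ij * a_ji = 2 or 3), the diagram is a chain of 7 nodes with single edges (A_7). One simple-root ordering that puts it in standard form is (alpha_4, alpha_2, alpha_3, alpha_6, alpha_7, alpha_1, alpha_5). So the algebra is type A_7, i.e. sl(8).

type A_7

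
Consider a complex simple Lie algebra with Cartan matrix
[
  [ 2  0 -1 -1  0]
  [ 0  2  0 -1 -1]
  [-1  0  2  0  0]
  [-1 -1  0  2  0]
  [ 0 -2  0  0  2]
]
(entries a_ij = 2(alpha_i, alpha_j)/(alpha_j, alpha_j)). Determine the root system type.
The matrix has rank 5 with 2's on the diagonal. Reading the off-diagonal entries as Dynkin edges (a single edge where a_ij = a_ji = -1; a double or triple edge where a_ij * a_ji = 2 or 3), the diagram is a chain of 5 nodes with a double edge at one end; the terminal node there is the unique long simple root (C_5). One simple-root ordering that puts it in standard form is (alpha_3, alpha_1, alpha_4, alpha_2, alpha_5). So the algebra is type C_5, i.e. sp(10).

C_5 (sp(10))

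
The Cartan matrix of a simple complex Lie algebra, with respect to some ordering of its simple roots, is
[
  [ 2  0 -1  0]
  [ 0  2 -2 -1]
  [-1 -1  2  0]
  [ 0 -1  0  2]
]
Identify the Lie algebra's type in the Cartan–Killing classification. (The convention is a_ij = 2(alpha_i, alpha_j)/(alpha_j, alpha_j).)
F_4

The matrix has rank 4 with 2's on the diagonal. Reading the off-diagonal entries as Dynkin edges (a single edge where a_ij = a_ji = -1; a double or triple edge where a_ij * a_ji = 2 or 3), the diagram is a chain of 4 nodes with a double edge between the middle two (F_4). One simple-root ordering that puts it in standard form is (alpha_4, alpha_2, alpha_3, alpha_1). So the algebra is type F_4.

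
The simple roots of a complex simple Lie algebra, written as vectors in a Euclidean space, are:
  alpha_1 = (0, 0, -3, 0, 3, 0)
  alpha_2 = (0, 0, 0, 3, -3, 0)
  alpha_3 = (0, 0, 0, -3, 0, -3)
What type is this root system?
Compute the Cartan integers a_ij = 2(alpha_i, alpha_j)/(alpha_j, alpha_j); the resulting 3x3 Cartan matrix is
[[2, -1, 0], [-1, 2, -1], [0, -1, 2]].
All simple roots have the same length, so the diagram is simply laced. The associated Dynkin diagram is a chain of 3 nodes with single edges (A_3), so the type is A_3 (the algebra sl(4)).

A3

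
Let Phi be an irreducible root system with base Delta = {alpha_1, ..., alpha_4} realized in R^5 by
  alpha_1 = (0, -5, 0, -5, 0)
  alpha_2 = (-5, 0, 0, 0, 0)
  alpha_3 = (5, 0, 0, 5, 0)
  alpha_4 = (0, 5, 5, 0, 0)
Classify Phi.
B_4

Compute the Cartan integers a_ij = 2(alpha_i, alpha_j)/(alpha_j, alpha_j); the resulting 4x4 Cartan matrix is
[[2, 0, -1, -1], [0, 2, -1, 0], [-1, -2, 2, 0], [-1, 0, 0, 2]].
The roots have two lengths (squared-length ratio 2:1); the short ones are alpha_{2}. The associated Dynkin diagram is a chain of 4 nodes with a double edge at one end; the terminal node there is the unique short simple root (B_4), so the type is B_4 (the algebra so(9)).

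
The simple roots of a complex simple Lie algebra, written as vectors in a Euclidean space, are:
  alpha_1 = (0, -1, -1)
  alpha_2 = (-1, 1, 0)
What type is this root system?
Compute the Cartan integers a_ij = 2(alpha_i, alpha_j)/(alpha_j, alpha_j); the resulting 2x2 Cartan matrix is
[[2, -1], [-1, 2]].
All simple roots have the same length, so the diagram is simply laced. The associated Dynkin diagram is a chain of 2 nodes with single edges (A_2), so the type is A_2 (the algebra sl(3)).

A_2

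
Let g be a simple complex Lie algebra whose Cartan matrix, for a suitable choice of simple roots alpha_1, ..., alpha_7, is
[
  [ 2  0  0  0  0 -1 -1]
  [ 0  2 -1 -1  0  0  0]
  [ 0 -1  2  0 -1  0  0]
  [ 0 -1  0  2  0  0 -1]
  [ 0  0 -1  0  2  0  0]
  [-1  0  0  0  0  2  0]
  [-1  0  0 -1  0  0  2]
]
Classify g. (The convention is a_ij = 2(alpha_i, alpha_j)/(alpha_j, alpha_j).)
The matrix has rank 7 with 2's on the diagonal. Reading the off-diagonal entries as Dynkin edges (a single edge where a_ij = a_ji = -1; a double or triple edge where a_ij * a_ji = 2 or 3), the diagram is a chain of 7 nodes with single edges (A_7). One simple-root ordering that puts it in standard form is (alpha_6, alpha_1, alpha_7, alpha_4, alpha_2, alpha_3, alpha_5). So the algebra is type A_7, i.e. sl(8).

A_7 (sl(8))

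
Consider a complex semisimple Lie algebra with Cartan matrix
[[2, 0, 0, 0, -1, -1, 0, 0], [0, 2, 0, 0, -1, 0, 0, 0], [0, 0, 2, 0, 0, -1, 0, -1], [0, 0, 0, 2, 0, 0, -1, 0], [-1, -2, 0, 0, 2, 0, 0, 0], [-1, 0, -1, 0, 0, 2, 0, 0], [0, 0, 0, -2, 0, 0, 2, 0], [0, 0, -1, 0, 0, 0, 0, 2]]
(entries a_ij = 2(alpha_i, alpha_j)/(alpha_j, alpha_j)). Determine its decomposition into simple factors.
B_2 (so(5)) + B_6 (so(13))

The diagram associated to this matrix has two connected components: the simple roots {alpha_4, alpha_7} form a chain of 2 nodes with a double edge at one end; the terminal node there is the unique short simple root (B_2), and {alpha_1, alpha_2, alpha_3, alpha_5, alpha_6, alpha_8} form a chain of 6 nodes with a double edge at one end; the terminal node there is the unique short simple root (B_6). A semisimple Lie algebra decomposes uniquely as the direct sum of simple ideals, one per connected component of its Dynkin diagram, so g ≅ B_2 ⊕ B_6 (dimension 10 + 78 = 88).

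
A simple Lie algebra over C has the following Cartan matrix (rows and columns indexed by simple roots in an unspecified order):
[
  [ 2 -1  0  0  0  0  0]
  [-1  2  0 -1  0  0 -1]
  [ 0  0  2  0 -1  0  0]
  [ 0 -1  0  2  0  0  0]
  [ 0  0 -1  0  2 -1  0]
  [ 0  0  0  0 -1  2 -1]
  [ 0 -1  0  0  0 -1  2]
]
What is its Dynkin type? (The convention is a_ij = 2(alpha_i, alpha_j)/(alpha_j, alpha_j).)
The matrix has rank 7 with 2's on the diagonal. Reading the off-diagonal entries as Dynkin edges (a single edge where a_ij = a_ji = -1; a double or triple edge where a_ij * a_ji = 2 or 3), the diagram is a chain of 5 nodes with a fork of two nodes at one end (D_7). One simple-root ordering that puts it in standard form is (alpha_3, alpha_5, alpha_6, alpha_7, alpha_2, alpha_1, alpha_4). So the algebra is type D_7, i.e. so(14).

D_7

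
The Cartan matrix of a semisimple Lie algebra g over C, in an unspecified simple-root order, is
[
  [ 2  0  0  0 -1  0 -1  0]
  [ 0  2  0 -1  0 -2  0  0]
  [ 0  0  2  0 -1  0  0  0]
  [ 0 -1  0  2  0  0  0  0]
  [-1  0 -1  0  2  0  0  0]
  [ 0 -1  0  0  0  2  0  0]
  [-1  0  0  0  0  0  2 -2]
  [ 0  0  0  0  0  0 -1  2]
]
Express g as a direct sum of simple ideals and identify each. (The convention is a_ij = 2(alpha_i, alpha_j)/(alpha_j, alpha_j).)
The diagram associated to this matrix has two connected components: the simple roots {alpha_2, alpha_4, alpha_6} form a chain of 3 nodes with a double edge at one end; the terminal node there is the unique short simple root (B_3), and {alpha_1, alpha_3, alpha_5, alpha_7, alpha_8} form a chain of 5 nodes with a double edge at one end; the terminal node there is the unique short simple root (B_5). A semisimple Lie algebra decomposes uniquely as the direct sum of simple ideals, one per connected component of its Dynkin diagram, so g ≅ B_3 ⊕ B_5 (dimension 21 + 55 = 76).

B_3 ⊕ B_5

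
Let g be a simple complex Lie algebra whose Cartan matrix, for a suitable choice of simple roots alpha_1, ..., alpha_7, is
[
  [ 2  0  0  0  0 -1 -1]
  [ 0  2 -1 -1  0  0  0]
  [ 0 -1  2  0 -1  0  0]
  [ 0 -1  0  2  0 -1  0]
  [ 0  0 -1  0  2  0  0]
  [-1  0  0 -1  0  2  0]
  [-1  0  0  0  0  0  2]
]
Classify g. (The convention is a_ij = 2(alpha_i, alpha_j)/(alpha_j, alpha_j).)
The matrix has rank 7 with 2's on the diagonal. Reading the off-diagonal entries as Dynkin edges (a single edge where a_ij = a_ji = -1; a double or triple edge where a_ij * a_ji = 2 or 3), the diagram is a chain of 7 nodes with single edges (A_7). One simple-root ordering that puts it in standard form is (alpha_5, alpha_3, alpha_2, alpha_4, alpha_6, alpha_1, alpha_7). So the algebra is type A_7, i.e. sl(8).

A7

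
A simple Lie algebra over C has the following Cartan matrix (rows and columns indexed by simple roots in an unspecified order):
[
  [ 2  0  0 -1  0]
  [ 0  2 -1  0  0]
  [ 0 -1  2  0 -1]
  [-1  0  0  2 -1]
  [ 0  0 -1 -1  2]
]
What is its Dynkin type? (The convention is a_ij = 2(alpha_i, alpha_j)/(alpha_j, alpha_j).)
The matrix has rank 5 with 2's on the diagonal. Reading the off-diagonal entries as Dynkin edges (a single edge where a_ij = a_ji = -1; a double or triple edge where a_ij * a_ji = 2 or 3), the diagram is a chain of 5 nodes with single edges (A_5). One simple-root ordering that puts it in standard form is (alpha_1, alpha_4, alpha_5, alpha_3, alpha_2). So the algebra is type A_5, i.e. sl(6).

A_5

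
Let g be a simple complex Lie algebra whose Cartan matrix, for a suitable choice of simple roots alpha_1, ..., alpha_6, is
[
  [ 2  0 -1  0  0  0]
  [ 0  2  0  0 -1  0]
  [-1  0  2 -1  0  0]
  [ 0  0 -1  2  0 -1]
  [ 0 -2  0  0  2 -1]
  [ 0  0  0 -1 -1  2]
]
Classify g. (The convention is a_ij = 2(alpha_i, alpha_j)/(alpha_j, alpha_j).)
The matrix has rank 6 with 2's on the diagonal. Reading the off-diagonal entries as Dynkin edges (a single edge where a_ij = a_ji = -1; a double or triple edge where a_ij * a_ji = 2 or 3), the diagram is a chain of 6 nodes with a double edge at one end; the terminal node there is the unique short simple root (B_6). One simple-root ordering that puts it in standard form is (alpha_1, alpha_3, alpha_4, alpha_6, alpha_5, alpha_2). So the algebra is type B_6, i.e. so(13).

B_6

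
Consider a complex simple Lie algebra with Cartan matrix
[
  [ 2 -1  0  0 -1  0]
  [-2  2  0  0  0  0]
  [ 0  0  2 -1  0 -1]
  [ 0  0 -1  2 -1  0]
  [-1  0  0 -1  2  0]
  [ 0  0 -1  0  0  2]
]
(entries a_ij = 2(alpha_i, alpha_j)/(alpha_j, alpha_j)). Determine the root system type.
The matrix has rank 6 with 2's on the diagonal. Reading the off-diagonal entries as Dynkin edges (a single edge where a_ij = a_ji = -1; a double or triple edge where a_ij * a_ji = 2 or 3), the diagram is a chain of 6 nodes with a double edge at one end; the terminal node there is the unique long simple root (C_6). One simple-root ordering that puts it in standard form is (alpha_6, alpha_3, alpha_4, alpha_5, alpha_1, alpha_2). So the algebra is type C_6, i.e. sp(12).

C6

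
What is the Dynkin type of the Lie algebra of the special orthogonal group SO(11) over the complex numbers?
B_5

This is so(11) with 11 odd, which has dimension 11(11-1)/2 = 55 and rank (11-1)/2 = 5. In the classification of classical Lie algebras, the orthogonal algebra so(2n+1) in an odd number of variables has type B_n; here n = 5, so the Dynkin diagram is a chain of 5 nodes with a double edge at one end; the terminal node there is the unique short simple root (B_5). Hence the type is B_5.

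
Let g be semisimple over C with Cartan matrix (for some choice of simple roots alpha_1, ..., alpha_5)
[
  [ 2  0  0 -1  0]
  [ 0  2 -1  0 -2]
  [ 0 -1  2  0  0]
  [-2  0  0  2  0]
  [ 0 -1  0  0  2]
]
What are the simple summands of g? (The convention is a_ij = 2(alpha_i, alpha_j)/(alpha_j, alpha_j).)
B2 ⊕ B3

The diagram associated to this matrix has two connected components: the simple roots {alpha_1, alpha_4} form a chain of 2 nodes with a double edge at one end; the terminal node there is the unique short simple root (B_2), and {alpha_2, alpha_3, alpha_5} form a chain of 3 nodes with a double edge at one end; the terminal node there is the unique short simple root (B_3). A semisimple Lie algebra decomposes uniquely as the direct sum of simple ideals, one per connected component of its Dynkin diagram, so g ≅ B_2 ⊕ B_3 (dimension 10 + 21 = 31).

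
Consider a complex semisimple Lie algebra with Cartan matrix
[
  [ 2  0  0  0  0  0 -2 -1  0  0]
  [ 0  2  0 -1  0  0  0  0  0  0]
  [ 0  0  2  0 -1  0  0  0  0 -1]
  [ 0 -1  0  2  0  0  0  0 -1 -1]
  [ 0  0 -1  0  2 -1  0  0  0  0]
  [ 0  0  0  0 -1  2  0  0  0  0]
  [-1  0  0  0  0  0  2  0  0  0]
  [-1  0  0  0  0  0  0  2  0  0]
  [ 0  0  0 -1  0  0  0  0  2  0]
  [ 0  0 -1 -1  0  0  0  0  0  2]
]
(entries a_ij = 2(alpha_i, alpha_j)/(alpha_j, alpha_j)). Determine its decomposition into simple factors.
type B_3 + type D_7

The diagram associated to this matrix has two connected components: the simple roots {alpha_1, alpha_7, alpha_8} form a chain of 3 nodes with a double edge at one end; the terminal node there is the unique short simple root (B_3), and {alpha_2, alpha_3, alpha_4, alpha_5, alpha_6, alpha_9, alpha_10} form a chain of 5 nodes with a fork of two nodes at one end (D_7). A semisimple Lie algebra decomposes uniquely as the direct sum of simple ideals, one per connected component of its Dynkin diagram, so g ≅ B_3 ⊕ D_7 (dimension 21 + 91 = 112).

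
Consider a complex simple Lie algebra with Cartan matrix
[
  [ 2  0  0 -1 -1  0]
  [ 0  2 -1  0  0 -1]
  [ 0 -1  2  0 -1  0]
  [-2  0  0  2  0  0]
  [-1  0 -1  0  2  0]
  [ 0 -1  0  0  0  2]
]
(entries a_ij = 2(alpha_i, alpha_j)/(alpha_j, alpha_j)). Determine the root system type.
C_6

The matrix has rank 6 with 2's on the diagonal. Reading the off-diagonal entries as Dynkin edges (a single edge where a_ij = a_ji = -1; a double or triple edge where a_ij * a_ji = 2 or 3), the diagram is a chain of 6 nodes with a double edge at one end; the terminal node there is the unique long simple root (C_6). One simple-root ordering that puts it in standard form is (alpha_6, alpha_2, alpha_3, alpha_5, alpha_1, alpha_4). So the algebra is type C_6, i.e. sp(12).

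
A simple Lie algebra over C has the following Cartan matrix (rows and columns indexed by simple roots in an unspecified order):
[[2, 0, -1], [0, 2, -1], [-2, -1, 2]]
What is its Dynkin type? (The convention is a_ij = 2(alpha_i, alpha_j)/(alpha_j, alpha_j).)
The matrix has rank 3 with 2's on the diagonal. Reading the off-diagonal entries as Dynkin edges (a single edge where a_ij = a_ji = -1; a double or triple edge where a_ij * a_ji = 2 or 3), the diagram is a chain of 3 nodes with a double edge at one end; the terminal node there is the unique short simple root (B_3). One simple-root ordering that puts it in standard form is (alpha_2, alpha_3, alpha_1). So the algebra is type B_3, i.e. so(7).

B3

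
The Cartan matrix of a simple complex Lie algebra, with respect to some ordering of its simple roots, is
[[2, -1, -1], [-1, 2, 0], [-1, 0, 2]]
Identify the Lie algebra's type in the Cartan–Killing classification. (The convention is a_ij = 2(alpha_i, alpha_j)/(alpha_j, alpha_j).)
The matrix has rank 3 with 2's on the diagonal. Reading the off-diagonal entries as Dynkin edges (a single edge where a_ij = a_ji = -1; a double or triple edge where a_ij * a_ji = 2 or 3), the diagram is a chain of 3 nodes with single edges (A_3). One simple-root ordering that puts it in standard form is (alpha_2, alpha_1, alpha_3). So the algebra is type A_3, i.e. sl(4).

type A_3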